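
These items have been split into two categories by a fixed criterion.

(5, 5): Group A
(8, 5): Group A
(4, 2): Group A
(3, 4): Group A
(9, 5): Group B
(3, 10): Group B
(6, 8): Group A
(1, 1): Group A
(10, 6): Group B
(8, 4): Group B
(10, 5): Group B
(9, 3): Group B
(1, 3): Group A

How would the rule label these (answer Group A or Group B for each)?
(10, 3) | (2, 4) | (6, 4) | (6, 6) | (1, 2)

Group B, Group A, Group A, Group A, Group A

The classifier is using: |first − second| ≤ 3.
Group B: (10, 3), since |10−3| = 7.
Group A: (2, 4), since |2−4| = 2.
Group A: (6, 4), since |6−4| = 2.
Group A: (6, 6), since |6−6| = 0.
Group A: (1, 2), since |1−2| = 1.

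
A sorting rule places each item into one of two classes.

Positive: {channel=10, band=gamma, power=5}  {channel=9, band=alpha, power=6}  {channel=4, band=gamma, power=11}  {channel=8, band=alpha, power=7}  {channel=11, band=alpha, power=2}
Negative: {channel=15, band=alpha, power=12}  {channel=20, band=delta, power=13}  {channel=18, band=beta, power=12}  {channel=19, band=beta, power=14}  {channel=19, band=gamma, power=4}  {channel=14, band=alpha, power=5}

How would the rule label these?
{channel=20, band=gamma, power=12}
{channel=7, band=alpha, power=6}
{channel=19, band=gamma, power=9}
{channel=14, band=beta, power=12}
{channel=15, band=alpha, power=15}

Negative, Positive, Negative, Negative, Negative

The common property of the 'Positive' items is: channel ≤ 11. No 'Negative' item has it.
Negative: {channel=20, band=gamma, power=12}, since channel = 20.
Positive: {channel=7, band=alpha, power=6}, since channel = 7.
Negative: {channel=19, band=gamma, power=9}, since channel = 19.
Negative: {channel=14, band=beta, power=12}, since channel = 14.
Negative: {channel=15, band=alpha, power=15}, since channel = 15.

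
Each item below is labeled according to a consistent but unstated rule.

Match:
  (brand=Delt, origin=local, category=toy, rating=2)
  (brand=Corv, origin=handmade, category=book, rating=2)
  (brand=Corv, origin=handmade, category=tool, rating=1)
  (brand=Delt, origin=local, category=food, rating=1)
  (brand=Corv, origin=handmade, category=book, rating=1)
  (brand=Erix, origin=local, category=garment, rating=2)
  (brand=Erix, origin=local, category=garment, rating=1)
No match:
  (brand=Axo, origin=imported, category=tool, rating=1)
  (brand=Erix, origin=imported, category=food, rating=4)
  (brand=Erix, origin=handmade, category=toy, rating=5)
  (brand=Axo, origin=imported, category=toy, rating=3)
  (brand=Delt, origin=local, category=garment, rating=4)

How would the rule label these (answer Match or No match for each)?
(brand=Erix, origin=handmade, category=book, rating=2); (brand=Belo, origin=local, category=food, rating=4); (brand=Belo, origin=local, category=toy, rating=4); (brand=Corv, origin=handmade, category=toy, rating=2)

Match, No match, No match, Match

The common property of the 'Match' items is: brand is not Axo AND rating ≤ 2. No 'No match' item has it.
(brand=Erix, origin=handmade, category=book, rating=2): Match (brand is Erix, rating = 2).
(brand=Belo, origin=local, category=food, rating=4): No match (brand is Belo, rating = 4).
(brand=Belo, origin=local, category=toy, rating=4): No match (brand is Belo, rating = 4).
(brand=Corv, origin=handmade, category=toy, rating=2): Match (brand is Corv, rating = 2).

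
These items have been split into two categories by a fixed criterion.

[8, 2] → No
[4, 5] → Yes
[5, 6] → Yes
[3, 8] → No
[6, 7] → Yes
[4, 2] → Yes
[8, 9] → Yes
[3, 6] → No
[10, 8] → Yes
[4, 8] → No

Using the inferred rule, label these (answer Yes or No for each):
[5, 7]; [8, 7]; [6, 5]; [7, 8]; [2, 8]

Yes, Yes, Yes, Yes, No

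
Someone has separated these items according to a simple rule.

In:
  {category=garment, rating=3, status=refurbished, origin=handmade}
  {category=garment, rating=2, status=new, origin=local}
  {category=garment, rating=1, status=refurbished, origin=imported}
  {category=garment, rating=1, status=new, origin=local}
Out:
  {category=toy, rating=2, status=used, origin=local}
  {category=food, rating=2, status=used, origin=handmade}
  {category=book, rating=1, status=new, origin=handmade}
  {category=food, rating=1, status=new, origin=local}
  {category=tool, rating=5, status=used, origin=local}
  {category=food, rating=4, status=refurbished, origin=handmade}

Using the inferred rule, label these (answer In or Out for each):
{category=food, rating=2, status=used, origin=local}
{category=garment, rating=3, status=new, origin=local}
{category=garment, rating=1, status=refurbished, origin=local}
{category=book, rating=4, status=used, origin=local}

Out, In, In, Out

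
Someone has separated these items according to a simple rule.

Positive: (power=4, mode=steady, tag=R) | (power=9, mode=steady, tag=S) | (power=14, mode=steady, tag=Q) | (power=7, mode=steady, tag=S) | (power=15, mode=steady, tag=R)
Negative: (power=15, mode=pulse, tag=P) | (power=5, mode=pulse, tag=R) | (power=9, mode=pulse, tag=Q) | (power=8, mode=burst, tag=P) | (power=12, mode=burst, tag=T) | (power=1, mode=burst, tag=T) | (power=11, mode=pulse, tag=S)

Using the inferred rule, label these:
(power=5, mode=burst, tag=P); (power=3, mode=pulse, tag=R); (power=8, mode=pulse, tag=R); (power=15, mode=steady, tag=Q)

Rule: mode is steady. This holds for each 'Positive' example and fails for each 'Negative' one.

Negative, Negative, Negative, Positive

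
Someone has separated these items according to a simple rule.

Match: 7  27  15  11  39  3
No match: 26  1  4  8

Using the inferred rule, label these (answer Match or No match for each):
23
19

Looking at the examples, the only property every 'Match' case has and every 'No match' case lacks is: ≡ 3 (mod 4).

Match, Match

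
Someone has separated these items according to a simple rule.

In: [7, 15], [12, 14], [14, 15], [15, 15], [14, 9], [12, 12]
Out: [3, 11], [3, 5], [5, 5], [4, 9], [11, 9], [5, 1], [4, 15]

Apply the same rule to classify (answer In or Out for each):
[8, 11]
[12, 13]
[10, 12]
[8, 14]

Out, In, In, In

The distinguishing property — sum ≥ 22 — holds for all the 'In' cases and none of the 'Out' cases.
[8, 11]: 8+11 = 19, doesn't match → Out.
[12, 13]: 12+13 = 25, satisfies this → In.
[10, 12]: 10+12 = 22, satisfies this → In.
[8, 14]: 8+14 = 22, satisfies this → In.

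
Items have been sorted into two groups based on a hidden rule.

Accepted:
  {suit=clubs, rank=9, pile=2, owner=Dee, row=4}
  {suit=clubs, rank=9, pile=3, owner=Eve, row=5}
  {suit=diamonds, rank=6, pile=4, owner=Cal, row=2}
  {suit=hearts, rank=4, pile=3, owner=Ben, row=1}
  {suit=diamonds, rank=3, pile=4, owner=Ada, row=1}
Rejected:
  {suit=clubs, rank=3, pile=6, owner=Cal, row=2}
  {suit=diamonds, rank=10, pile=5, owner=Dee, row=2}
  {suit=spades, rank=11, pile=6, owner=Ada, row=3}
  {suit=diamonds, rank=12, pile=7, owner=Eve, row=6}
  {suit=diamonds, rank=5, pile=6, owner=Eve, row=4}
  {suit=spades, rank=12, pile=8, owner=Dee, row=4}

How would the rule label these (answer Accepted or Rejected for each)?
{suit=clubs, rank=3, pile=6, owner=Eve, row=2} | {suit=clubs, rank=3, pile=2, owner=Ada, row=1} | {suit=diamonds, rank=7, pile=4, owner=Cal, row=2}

Rejected, Accepted, Accepted

The pattern is that an item is 'Accepted' exactly when: pile ≤ 4.
{suit=clubs, rank=3, pile=6, owner=Eve, row=2}: Rejected (pile = 6).
{suit=clubs, rank=3, pile=2, owner=Ada, row=1}: Accepted (pile = 2).
{suit=diamonds, rank=7, pile=4, owner=Cal, row=2}: Accepted (pile = 4).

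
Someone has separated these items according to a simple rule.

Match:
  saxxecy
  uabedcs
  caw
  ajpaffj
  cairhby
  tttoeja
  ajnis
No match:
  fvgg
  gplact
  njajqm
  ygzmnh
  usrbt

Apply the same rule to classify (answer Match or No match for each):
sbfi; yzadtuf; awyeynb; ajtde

No match, Match, Match, Match

All 'Match' examples share one property — odd length AND contains 'a' — and every 'No match' example lacks it.
sbfi → length 4, no 'a' → No match. yzadtuf → length 7, has 'a' → Match. awyeynb → length 7, has 'a' → Match. ajtde → length 5, has 'a' → Match.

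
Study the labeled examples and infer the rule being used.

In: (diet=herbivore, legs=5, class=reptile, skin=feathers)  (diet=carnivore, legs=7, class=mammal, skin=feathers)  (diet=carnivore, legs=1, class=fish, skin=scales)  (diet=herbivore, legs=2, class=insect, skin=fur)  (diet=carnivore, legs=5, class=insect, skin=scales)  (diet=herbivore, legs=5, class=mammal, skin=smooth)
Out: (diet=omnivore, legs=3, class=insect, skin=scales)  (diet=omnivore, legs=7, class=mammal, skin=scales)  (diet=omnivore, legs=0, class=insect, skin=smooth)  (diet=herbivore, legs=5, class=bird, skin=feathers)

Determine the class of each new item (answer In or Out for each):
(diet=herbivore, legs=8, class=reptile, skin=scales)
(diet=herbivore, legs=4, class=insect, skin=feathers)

The rule appears to be: diet is not omnivore AND class is not bird.
(diet=herbivore, legs=8, class=reptile, skin=scales): In (diet is herbivore, class is reptile).
(diet=herbivore, legs=4, class=insect, skin=feathers): In (diet is herbivore, class is insect).

In, In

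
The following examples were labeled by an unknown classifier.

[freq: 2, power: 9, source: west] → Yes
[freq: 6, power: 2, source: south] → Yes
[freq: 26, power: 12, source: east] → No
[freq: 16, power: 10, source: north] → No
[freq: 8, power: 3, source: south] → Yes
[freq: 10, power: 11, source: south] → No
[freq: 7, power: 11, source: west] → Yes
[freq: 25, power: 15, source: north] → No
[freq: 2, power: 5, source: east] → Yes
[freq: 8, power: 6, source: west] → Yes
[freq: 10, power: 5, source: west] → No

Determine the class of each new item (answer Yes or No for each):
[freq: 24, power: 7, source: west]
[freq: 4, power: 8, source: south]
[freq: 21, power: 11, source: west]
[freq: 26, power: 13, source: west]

No, Yes, No, No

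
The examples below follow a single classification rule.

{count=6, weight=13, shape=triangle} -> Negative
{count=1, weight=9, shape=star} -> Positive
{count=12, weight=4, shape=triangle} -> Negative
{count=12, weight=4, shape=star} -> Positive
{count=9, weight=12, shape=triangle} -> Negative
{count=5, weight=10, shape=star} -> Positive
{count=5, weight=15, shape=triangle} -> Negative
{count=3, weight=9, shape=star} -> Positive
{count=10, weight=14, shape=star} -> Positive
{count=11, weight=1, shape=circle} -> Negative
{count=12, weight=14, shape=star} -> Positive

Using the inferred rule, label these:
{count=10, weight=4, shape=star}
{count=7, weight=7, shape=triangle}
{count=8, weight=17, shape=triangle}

Positive, Negative, Negative

All 'Positive' examples share one property — shape is star — and every 'Negative' example lacks it.
{count=10, weight=4, shape=star} → shape is star → Positive.
{count=7, weight=7, shape=triangle} → shape is triangle → Negative.
{count=8, weight=17, shape=triangle} → shape is triangle → Negative.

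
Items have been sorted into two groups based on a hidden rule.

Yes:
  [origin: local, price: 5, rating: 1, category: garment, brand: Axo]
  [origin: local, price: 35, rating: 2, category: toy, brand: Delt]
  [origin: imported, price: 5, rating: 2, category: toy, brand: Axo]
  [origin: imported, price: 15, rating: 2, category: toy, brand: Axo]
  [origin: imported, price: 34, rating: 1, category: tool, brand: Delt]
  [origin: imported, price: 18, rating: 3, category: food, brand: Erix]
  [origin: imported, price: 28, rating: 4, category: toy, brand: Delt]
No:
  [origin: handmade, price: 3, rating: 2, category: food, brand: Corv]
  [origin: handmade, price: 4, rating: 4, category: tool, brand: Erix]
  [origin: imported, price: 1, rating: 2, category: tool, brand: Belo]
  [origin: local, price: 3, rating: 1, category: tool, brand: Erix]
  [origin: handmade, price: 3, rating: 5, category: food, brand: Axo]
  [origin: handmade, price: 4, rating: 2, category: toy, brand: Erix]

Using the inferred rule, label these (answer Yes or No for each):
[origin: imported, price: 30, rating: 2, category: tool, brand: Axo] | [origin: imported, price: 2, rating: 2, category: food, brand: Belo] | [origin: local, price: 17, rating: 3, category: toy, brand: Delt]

Rule: price ≥ 5. This holds for each 'Yes' example and fails for each 'No' one.
[origin: imported, price: 30, rating: 2, category: tool, brand: Axo]: price = 30 — matches, so Yes. [origin: imported, price: 2, rating: 2, category: food, brand: Belo]: price = 2 — does not pass, so No. [origin: local, price: 17, rating: 3, category: toy, brand: Delt]: price = 17 — matches, so Yes.

Yes, No, Yes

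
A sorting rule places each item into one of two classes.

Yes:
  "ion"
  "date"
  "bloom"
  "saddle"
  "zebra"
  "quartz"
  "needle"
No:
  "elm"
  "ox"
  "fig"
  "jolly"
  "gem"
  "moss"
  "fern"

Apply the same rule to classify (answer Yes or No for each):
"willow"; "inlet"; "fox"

The pattern is that an item is 'Yes' exactly when: has ≥ 2 vowels.
"willow" → 2 vowels → Yes. "inlet" → 2 vowels → Yes. "fox" → 1 vowel → No.

Yes, Yes, No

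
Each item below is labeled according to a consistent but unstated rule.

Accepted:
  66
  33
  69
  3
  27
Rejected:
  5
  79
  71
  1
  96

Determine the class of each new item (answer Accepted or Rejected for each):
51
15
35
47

Accepted, Accepted, Rejected, Rejected

One predicate separates the groups cleanly: multiple of 3 AND at most 69.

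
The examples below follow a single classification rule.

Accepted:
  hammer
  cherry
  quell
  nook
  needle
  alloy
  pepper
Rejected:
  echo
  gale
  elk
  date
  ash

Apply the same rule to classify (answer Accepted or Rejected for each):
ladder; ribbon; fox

Accepted, Accepted, Rejected

The simplest hypothesis consistent with all the labels is: has a double letter.
Accepted: ladder, since 'dd' doubled. Accepted: ribbon, since 'bb' doubled. Rejected: fox, since no doubled letter.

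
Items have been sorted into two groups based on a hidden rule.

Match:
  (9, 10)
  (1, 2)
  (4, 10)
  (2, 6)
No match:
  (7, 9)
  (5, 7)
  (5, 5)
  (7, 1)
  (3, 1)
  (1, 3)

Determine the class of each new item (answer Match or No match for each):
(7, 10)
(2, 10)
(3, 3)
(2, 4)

Match, Match, No match, Match

The common property of the 'Match' items is: second is even. No 'No match' item has it.
(7, 10): second 10, checks out → Match.
(2, 10): second 10, checks out → Match.
(3, 3): second 3, does not pass → No match.
(2, 4): second 4, checks out → Match.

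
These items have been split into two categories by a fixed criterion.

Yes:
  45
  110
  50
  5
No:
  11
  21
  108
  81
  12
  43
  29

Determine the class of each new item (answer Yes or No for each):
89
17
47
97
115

No, No, No, No, Yes

The rule appears to be: multiple of 5.
No: 89, since 89 = 5·17 + 4. No: 17, since 17 = 5·3 + 2. No: 47, since 47 = 5·9 + 2. No: 97, since 97 = 5·19 + 2. Yes: 115, since 115 = 5·23.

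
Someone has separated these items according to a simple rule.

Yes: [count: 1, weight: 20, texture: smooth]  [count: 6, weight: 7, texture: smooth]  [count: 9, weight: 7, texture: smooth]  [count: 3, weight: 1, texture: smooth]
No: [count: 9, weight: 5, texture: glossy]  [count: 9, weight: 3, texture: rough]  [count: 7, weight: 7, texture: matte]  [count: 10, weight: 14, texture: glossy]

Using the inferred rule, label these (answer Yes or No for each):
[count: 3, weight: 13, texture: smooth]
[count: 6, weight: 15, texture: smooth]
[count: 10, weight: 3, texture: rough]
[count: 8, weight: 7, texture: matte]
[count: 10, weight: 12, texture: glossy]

Yes, Yes, No, No, No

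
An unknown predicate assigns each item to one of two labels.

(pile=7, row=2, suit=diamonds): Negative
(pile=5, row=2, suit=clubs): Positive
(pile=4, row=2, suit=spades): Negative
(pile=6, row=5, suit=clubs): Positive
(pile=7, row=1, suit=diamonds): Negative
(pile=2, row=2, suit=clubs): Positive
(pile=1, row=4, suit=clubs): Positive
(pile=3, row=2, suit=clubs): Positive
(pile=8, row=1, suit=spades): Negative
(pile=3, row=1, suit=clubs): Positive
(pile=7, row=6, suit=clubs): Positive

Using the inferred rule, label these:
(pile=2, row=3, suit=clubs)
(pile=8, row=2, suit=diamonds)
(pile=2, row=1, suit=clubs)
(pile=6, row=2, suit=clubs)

Positive, Negative, Positive, Positive

Checking candidate rules against both groups, what survives is: suit is clubs.
Positive: (pile=2, row=3, suit=clubs), since suit is clubs.
Negative: (pile=8, row=2, suit=diamonds), since suit is diamonds.
Positive: (pile=2, row=1, suit=clubs), since suit is clubs.
Positive: (pile=6, row=2, suit=clubs), since suit is clubs.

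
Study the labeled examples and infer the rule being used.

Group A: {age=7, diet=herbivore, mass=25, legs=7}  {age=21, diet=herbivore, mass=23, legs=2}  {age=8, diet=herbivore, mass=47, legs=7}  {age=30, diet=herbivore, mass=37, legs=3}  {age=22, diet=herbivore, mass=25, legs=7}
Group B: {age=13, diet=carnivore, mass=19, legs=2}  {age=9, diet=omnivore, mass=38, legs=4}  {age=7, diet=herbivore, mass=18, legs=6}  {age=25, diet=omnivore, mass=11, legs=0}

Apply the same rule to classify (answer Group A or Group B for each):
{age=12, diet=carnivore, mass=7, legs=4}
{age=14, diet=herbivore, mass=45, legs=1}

All 'Group A' examples share one property — diet is herbivore AND mass ≥ 19 — and every 'Group B' example lacks it.
Group B: {age=12, diet=carnivore, mass=7, legs=4}, since diet is carnivore, mass = 7. Group A: {age=14, diet=herbivore, mass=45, legs=1}, since diet is herbivore, mass = 45.

Group B, Group A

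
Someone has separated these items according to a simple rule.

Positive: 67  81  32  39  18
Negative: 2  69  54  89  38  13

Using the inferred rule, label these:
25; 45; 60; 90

Positive, Negative, Positive, Negative

The simplest hypothesis consistent with all the labels is: ≡ 4 (mod 7).
25: 25 mod 7 = 4, qualifies → Positive.
45: 45 mod 7 = 3, fails the rule → Negative.
60: 60 mod 7 = 4, qualifies → Positive.
90: 90 mod 7 = 6, fails the rule → Negative.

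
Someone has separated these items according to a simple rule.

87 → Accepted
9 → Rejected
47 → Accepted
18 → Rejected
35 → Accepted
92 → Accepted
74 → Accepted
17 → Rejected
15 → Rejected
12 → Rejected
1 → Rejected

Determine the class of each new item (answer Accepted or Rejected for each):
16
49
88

Rejected, Accepted, Accepted

All 'Accepted' examples share one property — at least 35 — and every 'Rejected' example lacks it.
Rejected: 16, since 16 < 35.
Accepted: 49, since 49 ≥ 35.
Accepted: 88, since 88 ≥ 35.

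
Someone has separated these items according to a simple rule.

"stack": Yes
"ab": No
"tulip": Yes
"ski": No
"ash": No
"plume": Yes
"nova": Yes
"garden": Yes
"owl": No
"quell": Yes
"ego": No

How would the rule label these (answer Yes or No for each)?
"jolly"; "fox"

The common property of the 'Yes' items is: length ≥ 4. No 'No' item has it.
Yes: "jolly", since length 5. No: "fox", since length 3.

Yes, No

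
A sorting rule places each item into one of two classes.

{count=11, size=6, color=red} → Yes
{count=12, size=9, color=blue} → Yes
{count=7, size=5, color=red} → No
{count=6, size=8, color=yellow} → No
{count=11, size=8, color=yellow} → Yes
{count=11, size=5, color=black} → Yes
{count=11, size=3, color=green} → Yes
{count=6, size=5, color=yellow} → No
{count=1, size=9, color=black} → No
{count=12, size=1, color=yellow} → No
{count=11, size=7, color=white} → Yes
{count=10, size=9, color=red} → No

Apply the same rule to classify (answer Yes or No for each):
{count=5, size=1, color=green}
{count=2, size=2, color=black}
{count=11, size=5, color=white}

No, No, Yes

The simplest hypothesis consistent with all the labels is: size ≥ 3 AND count ≥ 11.
{count=5, size=1, color=green}: size = 1, count = 5 — does not fit, so No.
{count=2, size=2, color=black}: size = 2, count = 2 — does not fit, so No.
{count=11, size=5, color=white}: size = 5, count = 11 — satisfies this, so Yes.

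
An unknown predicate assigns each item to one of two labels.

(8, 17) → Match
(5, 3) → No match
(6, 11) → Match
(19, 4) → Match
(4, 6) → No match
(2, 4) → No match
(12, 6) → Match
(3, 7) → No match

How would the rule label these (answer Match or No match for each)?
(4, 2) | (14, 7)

No match, Match

A rule that fits every label: sum ≥ 17 — true of each 'Match' example, false of each 'No match' one.
(4, 2): No match (4+2 = 6). (14, 7): Match (14+7 = 21).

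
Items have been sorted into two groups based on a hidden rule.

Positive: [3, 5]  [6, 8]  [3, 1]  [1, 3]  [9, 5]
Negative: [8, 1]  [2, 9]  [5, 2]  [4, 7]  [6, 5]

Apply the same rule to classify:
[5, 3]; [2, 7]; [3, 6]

Positive, Negative, Negative

The pattern is that an item is 'Positive' exactly when: sum is even.
[5, 3] → 5+3 = 8 → Positive.
[2, 7] → 2+7 = 9 → Negative.
[3, 6] → 3+6 = 9 → Negative.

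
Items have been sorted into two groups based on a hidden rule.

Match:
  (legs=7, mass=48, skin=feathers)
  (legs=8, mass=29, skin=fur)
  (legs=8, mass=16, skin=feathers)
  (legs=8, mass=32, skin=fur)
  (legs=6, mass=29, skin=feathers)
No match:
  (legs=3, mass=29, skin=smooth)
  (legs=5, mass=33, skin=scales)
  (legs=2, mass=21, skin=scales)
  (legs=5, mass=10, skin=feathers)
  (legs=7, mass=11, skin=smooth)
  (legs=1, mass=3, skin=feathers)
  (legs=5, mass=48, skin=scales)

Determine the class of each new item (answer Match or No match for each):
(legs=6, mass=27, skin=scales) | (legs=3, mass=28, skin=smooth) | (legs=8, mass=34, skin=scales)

One predicate separates the groups cleanly: mass ≥ 16 AND legs ≥ 6.

Match, No match, Match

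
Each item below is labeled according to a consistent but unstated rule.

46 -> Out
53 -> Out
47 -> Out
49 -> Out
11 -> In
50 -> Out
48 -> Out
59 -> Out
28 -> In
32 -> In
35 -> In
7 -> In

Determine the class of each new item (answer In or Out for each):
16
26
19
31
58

In, In, In, In, Out

'In' ⟺ at most 35.
16 → 16 ≤ 35 → In.
26 → 26 ≤ 35 → In.
19 → 19 ≤ 35 → In.
31 → 31 ≤ 35 → In.
58 → 58 > 35 → Out.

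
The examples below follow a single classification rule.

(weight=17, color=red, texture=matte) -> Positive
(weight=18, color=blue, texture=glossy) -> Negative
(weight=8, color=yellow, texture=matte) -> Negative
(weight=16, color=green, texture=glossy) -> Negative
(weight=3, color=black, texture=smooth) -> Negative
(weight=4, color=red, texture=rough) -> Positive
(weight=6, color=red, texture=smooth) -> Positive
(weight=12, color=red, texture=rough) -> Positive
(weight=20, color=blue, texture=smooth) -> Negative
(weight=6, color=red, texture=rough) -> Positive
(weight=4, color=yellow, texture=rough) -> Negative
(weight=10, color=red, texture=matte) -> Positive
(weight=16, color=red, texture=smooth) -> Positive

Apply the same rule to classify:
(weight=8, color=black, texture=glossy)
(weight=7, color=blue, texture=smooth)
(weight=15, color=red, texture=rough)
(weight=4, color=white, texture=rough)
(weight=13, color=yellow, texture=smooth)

One predicate separates the groups cleanly: color is red.
(weight=8, color=black, texture=glossy) → color is black → Negative.
(weight=7, color=blue, texture=smooth) → color is blue → Negative.
(weight=15, color=red, texture=rough) → color is red → Positive.
(weight=4, color=white, texture=rough) → color is white → Negative.
(weight=13, color=yellow, texture=smooth) → color is yellow → Negative.

Negative, Negative, Positive, Negative, Negative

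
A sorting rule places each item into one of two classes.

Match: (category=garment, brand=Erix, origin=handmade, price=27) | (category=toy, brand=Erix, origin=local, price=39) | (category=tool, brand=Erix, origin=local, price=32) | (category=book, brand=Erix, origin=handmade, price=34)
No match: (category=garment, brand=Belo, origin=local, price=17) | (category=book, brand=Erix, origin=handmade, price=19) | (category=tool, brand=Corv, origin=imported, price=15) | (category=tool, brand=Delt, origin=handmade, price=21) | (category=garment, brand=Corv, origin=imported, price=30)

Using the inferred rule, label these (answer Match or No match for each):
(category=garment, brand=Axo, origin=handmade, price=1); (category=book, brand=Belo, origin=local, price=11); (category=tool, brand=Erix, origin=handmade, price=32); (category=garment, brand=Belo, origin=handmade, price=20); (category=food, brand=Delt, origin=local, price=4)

No match, No match, Match, No match, No match

The distinguishing property — brand is Erix AND price ≥ 21 — holds for all the 'Match' cases and none of the 'No match' cases.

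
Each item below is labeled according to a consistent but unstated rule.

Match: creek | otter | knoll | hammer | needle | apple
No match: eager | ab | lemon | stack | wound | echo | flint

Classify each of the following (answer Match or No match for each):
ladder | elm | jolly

Every 'Match' example satisfies: has a double letter. None of the 'No match' examples do.
ladder: 'dd' doubled — meets the rule, so Match. elm: no doubled letter — lacks this property, so No match. jolly: 'll' doubled — meets the rule, so Match.

Match, No match, Match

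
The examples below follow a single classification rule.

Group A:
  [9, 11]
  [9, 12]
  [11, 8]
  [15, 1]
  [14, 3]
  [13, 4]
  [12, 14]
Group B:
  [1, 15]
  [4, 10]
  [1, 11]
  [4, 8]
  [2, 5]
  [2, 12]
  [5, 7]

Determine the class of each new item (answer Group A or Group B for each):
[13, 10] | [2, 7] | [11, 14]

The common property of the 'Group A' items is: first ≥ 7. No 'Group B' item has it.
[13, 10] → first 13 → Group A.
[2, 7] → first 2 → Group B.
[11, 14] → first 11 → Group A.

Group A, Group B, Group A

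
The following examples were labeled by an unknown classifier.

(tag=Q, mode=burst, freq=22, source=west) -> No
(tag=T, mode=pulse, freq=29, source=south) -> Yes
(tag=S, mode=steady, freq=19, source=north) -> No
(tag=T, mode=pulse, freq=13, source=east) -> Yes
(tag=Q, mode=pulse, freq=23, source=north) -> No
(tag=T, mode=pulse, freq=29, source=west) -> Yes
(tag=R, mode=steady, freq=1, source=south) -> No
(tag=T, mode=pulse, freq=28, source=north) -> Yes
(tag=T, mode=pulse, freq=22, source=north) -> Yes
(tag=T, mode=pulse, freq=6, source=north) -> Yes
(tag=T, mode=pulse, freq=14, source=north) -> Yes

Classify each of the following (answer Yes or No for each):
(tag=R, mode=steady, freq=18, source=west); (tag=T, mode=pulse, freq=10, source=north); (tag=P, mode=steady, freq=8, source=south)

The common property of the 'Yes' items is: tag is T. No 'No' item has it.

No, Yes, No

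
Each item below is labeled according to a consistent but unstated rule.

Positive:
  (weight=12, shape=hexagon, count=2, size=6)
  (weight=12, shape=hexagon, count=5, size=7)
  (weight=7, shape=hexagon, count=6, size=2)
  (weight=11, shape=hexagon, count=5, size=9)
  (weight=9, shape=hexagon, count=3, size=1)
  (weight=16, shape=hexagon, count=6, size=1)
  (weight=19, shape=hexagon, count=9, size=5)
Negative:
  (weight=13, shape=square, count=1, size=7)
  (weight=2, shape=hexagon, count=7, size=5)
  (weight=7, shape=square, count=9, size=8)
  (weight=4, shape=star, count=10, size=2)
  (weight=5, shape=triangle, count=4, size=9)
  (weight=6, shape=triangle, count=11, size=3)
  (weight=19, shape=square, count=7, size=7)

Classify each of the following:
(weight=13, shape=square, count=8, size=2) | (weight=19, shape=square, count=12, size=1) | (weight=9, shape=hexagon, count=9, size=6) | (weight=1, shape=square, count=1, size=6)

Every 'Positive' example satisfies: shape is hexagon AND weight ≥ 4. None of the 'Negative' examples do.
(weight=13, shape=square, count=8, size=2) — shape is square, weight = 13, hence Negative.
(weight=19, shape=square, count=12, size=1) — shape is square, weight = 19, hence Negative.
(weight=9, shape=hexagon, count=9, size=6) — shape is hexagon, weight = 9, hence Positive.
(weight=1, shape=square, count=1, size=6) — shape is square, weight = 1, hence Negative.

Negative, Negative, Positive, Negative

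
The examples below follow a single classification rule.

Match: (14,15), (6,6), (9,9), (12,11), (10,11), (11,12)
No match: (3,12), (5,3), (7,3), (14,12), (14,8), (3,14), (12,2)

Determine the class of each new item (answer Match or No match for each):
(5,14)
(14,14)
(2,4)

All 'Match' examples share one property — |first − second| ≤ 1 — and every 'No match' example lacks it.
(5,14): |5−14| = 9 — doesn't qualify, so No match. (14,14): |14−14| = 0 — matches, so Match. (2,4): |2−4| = 2 — doesn't qualify, so No match.

No match, Match, No match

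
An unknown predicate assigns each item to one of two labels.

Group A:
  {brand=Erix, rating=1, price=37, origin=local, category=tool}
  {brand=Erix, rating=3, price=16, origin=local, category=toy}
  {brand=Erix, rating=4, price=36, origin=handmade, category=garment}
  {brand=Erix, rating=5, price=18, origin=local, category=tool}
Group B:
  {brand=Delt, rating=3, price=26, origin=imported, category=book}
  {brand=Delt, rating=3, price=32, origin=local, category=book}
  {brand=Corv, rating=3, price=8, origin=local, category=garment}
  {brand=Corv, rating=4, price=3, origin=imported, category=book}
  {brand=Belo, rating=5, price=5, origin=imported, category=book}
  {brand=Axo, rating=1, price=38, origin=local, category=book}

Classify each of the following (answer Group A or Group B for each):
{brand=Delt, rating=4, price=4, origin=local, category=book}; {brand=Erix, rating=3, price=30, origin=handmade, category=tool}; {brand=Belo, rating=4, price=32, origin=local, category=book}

Group B, Group A, Group B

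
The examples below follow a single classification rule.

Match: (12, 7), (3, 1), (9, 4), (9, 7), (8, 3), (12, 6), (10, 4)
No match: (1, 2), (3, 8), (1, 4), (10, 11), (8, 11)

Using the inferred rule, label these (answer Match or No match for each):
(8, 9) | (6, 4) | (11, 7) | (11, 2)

No match, Match, Match, Match

'Match' ⟺ first > second.
(8, 9): 8 < 9, does not satisfy this → No match. (6, 4): 6 > 4, has this property → Match. (11, 7): 11 > 7, has this property → Match. (11, 2): 11 > 2, has this property → Match.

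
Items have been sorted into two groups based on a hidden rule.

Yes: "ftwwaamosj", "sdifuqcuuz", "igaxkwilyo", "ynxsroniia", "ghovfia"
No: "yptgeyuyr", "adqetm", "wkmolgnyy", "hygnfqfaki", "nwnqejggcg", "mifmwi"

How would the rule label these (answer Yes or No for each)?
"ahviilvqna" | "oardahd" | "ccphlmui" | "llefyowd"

Yes, Yes, No, No

The classifier is using: has ≥ 3 vowels.
"ahviilvqna" → 4 vowels → Yes. "oardahd" → 3 vowels → Yes. "ccphlmui" → 2 vowels → No. "llefyowd" → 2 vowels → No.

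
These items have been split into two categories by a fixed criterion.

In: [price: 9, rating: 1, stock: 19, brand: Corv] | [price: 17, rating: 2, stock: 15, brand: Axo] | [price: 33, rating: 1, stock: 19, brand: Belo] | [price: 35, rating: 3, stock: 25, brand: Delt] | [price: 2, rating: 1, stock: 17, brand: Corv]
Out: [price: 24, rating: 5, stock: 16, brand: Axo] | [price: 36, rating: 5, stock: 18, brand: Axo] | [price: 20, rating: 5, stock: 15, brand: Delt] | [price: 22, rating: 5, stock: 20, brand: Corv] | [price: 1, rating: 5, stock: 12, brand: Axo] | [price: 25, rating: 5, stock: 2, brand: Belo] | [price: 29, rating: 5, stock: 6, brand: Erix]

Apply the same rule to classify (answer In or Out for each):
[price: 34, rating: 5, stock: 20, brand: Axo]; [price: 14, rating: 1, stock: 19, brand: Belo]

Out, In

The distinguishing property — rating ≤ 3 — holds for all the 'In' cases and none of the 'Out' cases.
[price: 34, rating: 5, stock: 20, brand: Axo]: rating = 5, lacks this property → Out. [price: 14, rating: 1, stock: 19, brand: Belo]: rating = 1, satisfies this → In.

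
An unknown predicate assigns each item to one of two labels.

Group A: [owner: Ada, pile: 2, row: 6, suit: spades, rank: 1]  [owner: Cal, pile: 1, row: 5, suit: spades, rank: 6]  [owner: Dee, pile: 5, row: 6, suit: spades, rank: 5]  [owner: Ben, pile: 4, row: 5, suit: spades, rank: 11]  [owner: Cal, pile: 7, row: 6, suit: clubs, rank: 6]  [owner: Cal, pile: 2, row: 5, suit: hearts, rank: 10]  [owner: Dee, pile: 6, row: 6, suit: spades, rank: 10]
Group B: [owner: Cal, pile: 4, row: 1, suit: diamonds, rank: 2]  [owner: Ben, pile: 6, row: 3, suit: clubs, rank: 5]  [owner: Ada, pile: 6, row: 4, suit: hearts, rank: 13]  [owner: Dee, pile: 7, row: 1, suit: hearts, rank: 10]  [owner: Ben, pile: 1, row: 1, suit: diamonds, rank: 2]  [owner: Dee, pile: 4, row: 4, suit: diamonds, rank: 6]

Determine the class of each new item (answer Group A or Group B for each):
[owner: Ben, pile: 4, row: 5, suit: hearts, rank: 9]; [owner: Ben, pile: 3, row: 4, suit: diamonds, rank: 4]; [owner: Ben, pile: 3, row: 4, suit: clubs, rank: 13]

Group A, Group B, Group B

Rule: row ≥ 5. This holds for each 'Group A' example and fails for each 'Group B' one.
[owner: Ben, pile: 4, row: 5, suit: hearts, rank: 9]: row = 5 — fits, so Group A.
[owner: Ben, pile: 3, row: 4, suit: diamonds, rank: 4]: row = 4 — does not pass, so Group B.
[owner: Ben, pile: 3, row: 4, suit: clubs, rank: 13]: row = 4 — does not pass, so Group B.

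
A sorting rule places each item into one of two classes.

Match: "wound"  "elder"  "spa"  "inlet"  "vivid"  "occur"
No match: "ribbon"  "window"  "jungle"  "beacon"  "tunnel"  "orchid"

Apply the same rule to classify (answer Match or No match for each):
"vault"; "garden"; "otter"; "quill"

The simplest hypothesis consistent with all the labels is: odd length.

Match, No match, Match, Match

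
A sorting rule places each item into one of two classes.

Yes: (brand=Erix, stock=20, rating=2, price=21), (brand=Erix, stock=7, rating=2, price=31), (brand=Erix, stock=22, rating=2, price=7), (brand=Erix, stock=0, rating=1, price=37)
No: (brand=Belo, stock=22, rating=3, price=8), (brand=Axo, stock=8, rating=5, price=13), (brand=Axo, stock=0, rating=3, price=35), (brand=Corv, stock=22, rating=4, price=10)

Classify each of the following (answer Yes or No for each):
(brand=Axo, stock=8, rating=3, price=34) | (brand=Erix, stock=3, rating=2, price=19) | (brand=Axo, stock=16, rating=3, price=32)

No, Yes, No

The classifier is using: brand is Erix.
(brand=Axo, stock=8, rating=3, price=34): brand is Axo, does not fit → No. (brand=Erix, stock=3, rating=2, price=19): brand is Erix, satisfies this → Yes. (brand=Axo, stock=16, rating=3, price=32): brand is Axo, does not fit → No.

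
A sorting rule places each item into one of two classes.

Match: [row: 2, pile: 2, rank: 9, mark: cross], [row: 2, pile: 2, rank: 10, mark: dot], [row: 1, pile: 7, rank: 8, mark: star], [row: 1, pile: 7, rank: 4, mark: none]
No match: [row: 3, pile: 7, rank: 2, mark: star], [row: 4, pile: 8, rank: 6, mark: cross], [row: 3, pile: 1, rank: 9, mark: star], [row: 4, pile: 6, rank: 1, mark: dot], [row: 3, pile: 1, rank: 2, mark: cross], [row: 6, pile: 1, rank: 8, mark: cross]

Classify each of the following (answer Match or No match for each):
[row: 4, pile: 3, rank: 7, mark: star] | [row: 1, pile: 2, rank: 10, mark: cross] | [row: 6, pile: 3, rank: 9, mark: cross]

No match, Match, No match

The classifier is using: row ≤ 2.
[row: 4, pile: 3, rank: 7, mark: star] → row = 4 → No match.
[row: 1, pile: 2, rank: 10, mark: cross] → row = 1 → Match.
[row: 6, pile: 3, rank: 9, mark: cross] → row = 6 → No match.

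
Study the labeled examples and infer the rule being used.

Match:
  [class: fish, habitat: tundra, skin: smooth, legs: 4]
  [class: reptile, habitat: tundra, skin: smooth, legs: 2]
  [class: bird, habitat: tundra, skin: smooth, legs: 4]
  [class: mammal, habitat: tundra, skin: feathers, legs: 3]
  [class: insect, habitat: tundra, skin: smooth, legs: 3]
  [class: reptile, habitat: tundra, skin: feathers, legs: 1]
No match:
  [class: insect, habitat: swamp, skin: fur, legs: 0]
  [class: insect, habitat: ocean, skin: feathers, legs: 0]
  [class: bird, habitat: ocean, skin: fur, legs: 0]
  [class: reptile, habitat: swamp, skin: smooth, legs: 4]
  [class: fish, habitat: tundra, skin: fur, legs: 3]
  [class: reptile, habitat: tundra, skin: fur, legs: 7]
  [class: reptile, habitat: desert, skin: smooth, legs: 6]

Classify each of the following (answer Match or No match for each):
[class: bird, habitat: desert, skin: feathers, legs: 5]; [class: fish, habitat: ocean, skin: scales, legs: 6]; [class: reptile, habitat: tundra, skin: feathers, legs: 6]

No match, No match, Match

All 'Match' examples share one property — skin is not fur AND habitat is tundra — and every 'No match' example lacks it.
[class: bird, habitat: desert, skin: feathers, legs: 5]: skin is feathers, habitat is desert, fails the rule → No match. [class: fish, habitat: ocean, skin: scales, legs: 6]: skin is scales, habitat is ocean, fails the rule → No match. [class: reptile, habitat: tundra, skin: feathers, legs: 6]: skin is feathers, habitat is tundra, checks out → Match.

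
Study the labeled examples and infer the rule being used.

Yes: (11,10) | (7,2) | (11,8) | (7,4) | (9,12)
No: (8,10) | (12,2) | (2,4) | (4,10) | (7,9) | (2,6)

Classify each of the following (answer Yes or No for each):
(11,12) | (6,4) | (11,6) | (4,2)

Yes, No, Yes, No

One predicate separates the groups cleanly: sum is odd.
(11,12) — 11+12 = 23, hence Yes.
(6,4) — 6+4 = 10, hence No.
(11,6) — 11+6 = 17, hence Yes.
(4,2) — 4+2 = 6, hence No.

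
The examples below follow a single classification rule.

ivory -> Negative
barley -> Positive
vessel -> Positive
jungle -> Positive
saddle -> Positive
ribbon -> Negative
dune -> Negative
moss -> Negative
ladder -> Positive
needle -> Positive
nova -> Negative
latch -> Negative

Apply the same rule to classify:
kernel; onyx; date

Every 'Positive' example satisfies: even length AND contains 'l'. None of the 'Negative' examples do.
kernel — length 6, has 'l', hence Positive. onyx — length 4, no 'l', hence Negative. date — length 4, no 'l', hence Negative.

Positive, Negative, Negative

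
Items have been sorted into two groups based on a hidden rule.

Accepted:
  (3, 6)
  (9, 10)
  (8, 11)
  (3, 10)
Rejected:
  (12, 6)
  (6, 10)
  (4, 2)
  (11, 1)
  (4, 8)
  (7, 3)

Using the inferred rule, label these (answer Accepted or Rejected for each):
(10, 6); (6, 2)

Rejected, Rejected

Every 'Accepted' example satisfies: sum is odd. None of the 'Rejected' examples do.
(10, 6): 10+6 = 16, doesn't qualify → Rejected.
(6, 2): 6+2 = 8, doesn't qualify → Rejected.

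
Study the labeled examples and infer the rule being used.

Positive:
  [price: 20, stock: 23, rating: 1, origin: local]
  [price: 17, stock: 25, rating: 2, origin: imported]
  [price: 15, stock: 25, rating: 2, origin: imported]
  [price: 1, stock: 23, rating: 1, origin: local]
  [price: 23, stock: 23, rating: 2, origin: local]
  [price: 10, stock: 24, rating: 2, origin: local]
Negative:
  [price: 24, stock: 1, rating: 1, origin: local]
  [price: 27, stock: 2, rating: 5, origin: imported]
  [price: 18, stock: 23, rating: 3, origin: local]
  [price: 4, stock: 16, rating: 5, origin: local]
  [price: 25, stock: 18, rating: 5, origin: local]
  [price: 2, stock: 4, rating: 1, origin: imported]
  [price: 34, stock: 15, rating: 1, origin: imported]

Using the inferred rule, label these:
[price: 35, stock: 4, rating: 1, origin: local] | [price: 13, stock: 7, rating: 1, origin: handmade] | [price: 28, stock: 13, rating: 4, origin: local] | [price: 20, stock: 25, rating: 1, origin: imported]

Negative, Negative, Negative, Positive

The pattern is that an item is 'Positive' exactly when: rating ≤ 2 AND stock ≥ 16.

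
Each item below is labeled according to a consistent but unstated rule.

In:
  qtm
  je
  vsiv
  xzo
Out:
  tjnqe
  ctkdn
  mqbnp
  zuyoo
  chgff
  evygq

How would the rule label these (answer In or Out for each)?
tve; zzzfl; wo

'In' ⟺ length ≤ 4.
tve: length 3 — qualifies, so In. zzzfl: length 5 — does not satisfy this, so Out. wo: length 2 — qualifies, so In.

In, Out, In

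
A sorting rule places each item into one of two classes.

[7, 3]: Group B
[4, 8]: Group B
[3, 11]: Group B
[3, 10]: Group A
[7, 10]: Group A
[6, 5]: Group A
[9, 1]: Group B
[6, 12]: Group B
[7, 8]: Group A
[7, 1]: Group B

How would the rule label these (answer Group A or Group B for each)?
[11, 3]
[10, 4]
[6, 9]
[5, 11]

A rule that fits every label: sum is odd — true of each 'Group A' example, false of each 'Group B' one.
Group B: [11, 3], since 11+3 = 14.
Group B: [10, 4], since 10+4 = 14.
Group A: [6, 9], since 6+9 = 15.
Group B: [5, 11], since 5+11 = 16.

Group B, Group B, Group A, Group B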